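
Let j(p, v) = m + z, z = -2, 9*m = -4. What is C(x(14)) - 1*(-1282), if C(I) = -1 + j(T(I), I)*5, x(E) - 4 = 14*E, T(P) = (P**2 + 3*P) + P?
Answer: 11419/9 ≈ 1268.8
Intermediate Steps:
m = -4/9 (m = (1/9)*(-4) = -4/9 ≈ -0.44444)
T(P) = P**2 + 4*P
j(p, v) = -22/9 (j(p, v) = -4/9 - 2 = -22/9)
x(E) = 4 + 14*E
C(I) = -119/9 (C(I) = -1 - 22/9*5 = -1 - 110/9 = -119/9)
C(x(14)) - 1*(-1282) = -119/9 - 1*(-1282) = -119/9 + 1282 = 11419/9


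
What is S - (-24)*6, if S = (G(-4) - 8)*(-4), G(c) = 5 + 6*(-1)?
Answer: 180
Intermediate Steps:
G(c) = -1 (G(c) = 5 - 6 = -1)
S = 36 (S = (-1 - 8)*(-4) = -9*(-4) = 36)
S - (-24)*6 = 36 - (-24)*6 = 36 - 1*(-144) = 36 + 144 = 180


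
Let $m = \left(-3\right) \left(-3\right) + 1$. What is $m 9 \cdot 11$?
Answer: $990$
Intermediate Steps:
$m = 10$ ($m = 9 + 1 = 10$)
$m 9 \cdot 11 = 10 \cdot 9 \cdot 11 = 10 \cdot 99 = 990$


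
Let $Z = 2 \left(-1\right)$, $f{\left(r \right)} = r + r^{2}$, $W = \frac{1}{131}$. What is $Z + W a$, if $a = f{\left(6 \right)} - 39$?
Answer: $- \frac{259}{131} \approx -1.9771$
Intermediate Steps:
$W = \frac{1}{131} \approx 0.0076336$
$a = 3$ ($a = 6 \left(1 + 6\right) - 39 = 6 \cdot 7 - 39 = 42 - 39 = 3$)
$Z = -2$
$Z + W a = -2 + \frac{1}{131} \cdot 3 = -2 + \frac{3}{131} = - \frac{259}{131}$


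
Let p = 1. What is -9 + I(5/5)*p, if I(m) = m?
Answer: -8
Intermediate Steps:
-9 + I(5/5)*p = -9 + (5/5)*1 = -9 + (5*(⅕))*1 = -9 + 1*1 = -9 + 1 = -8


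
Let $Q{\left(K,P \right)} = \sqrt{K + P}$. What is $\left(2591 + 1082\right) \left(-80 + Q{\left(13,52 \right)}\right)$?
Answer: $-293840 + 3673 \sqrt{65} \approx -2.6423 \cdot 10^{5}$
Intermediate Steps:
$\left(2591 + 1082\right) \left(-80 + Q{\left(13,52 \right)}\right) = \left(2591 + 1082\right) \left(-80 + \sqrt{13 + 52}\right) = 3673 \left(-80 + \sqrt{65}\right) = -293840 + 3673 \sqrt{65}$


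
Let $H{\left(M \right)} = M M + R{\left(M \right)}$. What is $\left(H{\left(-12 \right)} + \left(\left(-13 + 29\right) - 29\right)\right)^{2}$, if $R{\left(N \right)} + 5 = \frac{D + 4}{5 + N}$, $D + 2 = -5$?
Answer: $\frac{783225}{49} \approx 15984.0$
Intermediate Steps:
$D = -7$ ($D = -2 - 5 = -7$)
$R{\left(N \right)} = -5 - \frac{3}{5 + N}$ ($R{\left(N \right)} = -5 + \frac{-7 + 4}{5 + N} = -5 - \frac{3}{5 + N}$)
$H{\left(M \right)} = M^{2} + \frac{-28 - 5 M}{5 + M}$ ($H{\left(M \right)} = M M + \frac{-28 - 5 M}{5 + M} = M^{2} + \frac{-28 - 5 M}{5 + M}$)
$\left(H{\left(-12 \right)} + \left(\left(-13 + 29\right) - 29\right)\right)^{2} = \left(\frac{-28 - -60 + \left(-12\right)^{2} \left(5 - 12\right)}{5 - 12} + \left(\left(-13 + 29\right) - 29\right)\right)^{2} = \left(\frac{-28 + 60 + 144 \left(-7\right)}{-7} + \left(16 - 29\right)\right)^{2} = \left(- \frac{-28 + 60 - 1008}{7} - 13\right)^{2} = \left(\left(- \frac{1}{7}\right) \left(-976\right) - 13\right)^{2} = \left(\frac{976}{7} - 13\right)^{2} = \left(\frac{885}{7}\right)^{2} = \frac{783225}{49}$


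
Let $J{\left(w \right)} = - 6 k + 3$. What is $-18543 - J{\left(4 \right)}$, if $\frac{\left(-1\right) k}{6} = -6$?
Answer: $-18330$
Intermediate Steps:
$k = 36$ ($k = \left(-6\right) \left(-6\right) = 36$)
$J{\left(w \right)} = -213$ ($J{\left(w \right)} = \left(-6\right) 36 + 3 = -216 + 3 = -213$)
$-18543 - J{\left(4 \right)} = -18543 - -213 = -18543 + 213 = -18330$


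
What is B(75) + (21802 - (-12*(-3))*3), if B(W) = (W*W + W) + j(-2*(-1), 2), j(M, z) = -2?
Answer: 27392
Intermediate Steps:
B(W) = -2 + W + W**2 (B(W) = (W*W + W) - 2 = (W**2 + W) - 2 = (W + W**2) - 2 = -2 + W + W**2)
B(75) + (21802 - (-12*(-3))*3) = (-2 + 75 + 75**2) + (21802 - (-12*(-3))*3) = (-2 + 75 + 5625) + (21802 - 36*3) = 5698 + (21802 - 1*108) = 5698 + (21802 - 108) = 5698 + 21694 = 27392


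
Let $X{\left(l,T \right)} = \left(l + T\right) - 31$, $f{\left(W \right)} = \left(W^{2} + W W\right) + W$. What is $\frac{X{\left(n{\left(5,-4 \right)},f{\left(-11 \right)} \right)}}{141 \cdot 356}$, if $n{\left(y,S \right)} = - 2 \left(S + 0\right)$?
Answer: $\frac{52}{12549} \approx 0.0041438$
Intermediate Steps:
$f{\left(W \right)} = W + 2 W^{2}$ ($f{\left(W \right)} = \left(W^{2} + W^{2}\right) + W = 2 W^{2} + W = W + 2 W^{2}$)
$n{\left(y,S \right)} = - 2 S$
$X{\left(l,T \right)} = -31 + T + l$ ($X{\left(l,T \right)} = \left(T + l\right) - 31 = -31 + T + l$)
$\frac{X{\left(n{\left(5,-4 \right)},f{\left(-11 \right)} \right)}}{141 \cdot 356} = \frac{-31 - 11 \left(1 + 2 \left(-11\right)\right) - -8}{141 \cdot 356} = \frac{-31 - 11 \left(1 - 22\right) + 8}{50196} = \left(-31 - -231 + 8\right) \frac{1}{50196} = \left(-31 + 231 + 8\right) \frac{1}{50196} = 208 \cdot \frac{1}{50196} = \frac{52}{12549}$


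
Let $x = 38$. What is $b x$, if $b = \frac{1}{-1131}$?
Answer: $- \frac{38}{1131} \approx -0.033599$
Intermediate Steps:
$b = - \frac{1}{1131} \approx -0.00088417$
$b x = \left(- \frac{1}{1131}\right) 38 = - \frac{38}{1131}$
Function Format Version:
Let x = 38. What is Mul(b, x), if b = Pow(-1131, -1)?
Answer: Rational(-38, 1131) ≈ -0.033599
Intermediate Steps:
b = Rational(-1, 1131) ≈ -0.00088417
Mul(b, x) = Mul(Rational(-1, 1131), 38) = Rational(-38, 1131)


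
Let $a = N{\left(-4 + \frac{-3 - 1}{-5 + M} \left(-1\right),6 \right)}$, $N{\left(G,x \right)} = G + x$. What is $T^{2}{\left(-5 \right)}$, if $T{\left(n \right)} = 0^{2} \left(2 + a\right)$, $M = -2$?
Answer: $0$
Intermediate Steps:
$a = \frac{10}{7}$ ($a = \left(-4 + \frac{-3 - 1}{-5 - 2} \left(-1\right)\right) + 6 = \left(-4 + - \frac{4}{-7} \left(-1\right)\right) + 6 = \left(-4 + \left(-4\right) \left(- \frac{1}{7}\right) \left(-1\right)\right) + 6 = \left(-4 + \frac{4}{7} \left(-1\right)\right) + 6 = \left(-4 - \frac{4}{7}\right) + 6 = - \frac{32}{7} + 6 = \frac{10}{7} \approx 1.4286$)
$T{\left(n \right)} = 0$ ($T{\left(n \right)} = 0^{2} \left(2 + \frac{10}{7}\right) = 0 \cdot \frac{24}{7} = 0$)
$T^{2}{\left(-5 \right)} = 0^{2} = 0$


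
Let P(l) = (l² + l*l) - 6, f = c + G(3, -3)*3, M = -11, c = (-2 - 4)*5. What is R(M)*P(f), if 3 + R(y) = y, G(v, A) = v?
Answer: -12264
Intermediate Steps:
c = -30 (c = -6*5 = -30)
R(y) = -3 + y
f = -21 (f = -30 + 3*3 = -30 + 9 = -21)
P(l) = -6 + 2*l² (P(l) = (l² + l²) - 6 = 2*l² - 6 = -6 + 2*l²)
R(M)*P(f) = (-3 - 11)*(-6 + 2*(-21)²) = -14*(-6 + 2*441) = -14*(-6 + 882) = -14*876 = -12264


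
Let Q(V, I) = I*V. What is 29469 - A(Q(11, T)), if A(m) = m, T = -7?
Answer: 29546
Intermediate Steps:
29469 - A(Q(11, T)) = 29469 - (-7)*11 = 29469 - 1*(-77) = 29469 + 77 = 29546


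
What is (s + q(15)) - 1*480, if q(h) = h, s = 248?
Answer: -217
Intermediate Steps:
(s + q(15)) - 1*480 = (248 + 15) - 1*480 = 263 - 480 = -217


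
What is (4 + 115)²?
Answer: 14161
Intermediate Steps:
(4 + 115)² = 119² = 14161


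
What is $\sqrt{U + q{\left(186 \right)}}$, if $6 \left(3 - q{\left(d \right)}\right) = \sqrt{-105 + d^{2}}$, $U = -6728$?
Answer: $\frac{\sqrt{-242100 - 6 \sqrt{34491}}}{6} \approx 82.195 i$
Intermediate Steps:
$q{\left(d \right)} = 3 - \frac{\sqrt{-105 + d^{2}}}{6}$
$\sqrt{U + q{\left(186 \right)}} = \sqrt{-6728 + \left(3 - \frac{\sqrt{-105 + 186^{2}}}{6}\right)} = \sqrt{-6728 + \left(3 - \frac{\sqrt{-105 + 34596}}{6}\right)} = \sqrt{-6728 + \left(3 - \frac{\sqrt{34491}}{6}\right)} = \sqrt{-6725 - \frac{\sqrt{34491}}{6}}$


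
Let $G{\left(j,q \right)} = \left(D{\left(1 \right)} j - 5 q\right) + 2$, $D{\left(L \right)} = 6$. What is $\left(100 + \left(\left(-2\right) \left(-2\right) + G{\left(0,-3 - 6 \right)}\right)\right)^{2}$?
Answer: $22801$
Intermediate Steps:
$G{\left(j,q \right)} = 2 - 5 q + 6 j$ ($G{\left(j,q \right)} = \left(6 j - 5 q\right) + 2 = \left(- 5 q + 6 j\right) + 2 = 2 - 5 q + 6 j$)
$\left(100 + \left(\left(-2\right) \left(-2\right) + G{\left(0,-3 - 6 \right)}\right)\right)^{2} = \left(100 - \left(-6 + 5 \left(-3 - 6\right)\right)\right)^{2} = \left(100 + \left(4 + \left(2 - 5 \left(-3 - 6\right) + 0\right)\right)\right)^{2} = \left(100 + \left(4 + \left(2 - -45 + 0\right)\right)\right)^{2} = \left(100 + \left(4 + \left(2 + 45 + 0\right)\right)\right)^{2} = \left(100 + \left(4 + 47\right)\right)^{2} = \left(100 + 51\right)^{2} = 151^{2} = 22801$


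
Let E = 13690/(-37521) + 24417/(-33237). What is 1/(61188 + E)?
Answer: 46188351/2826122037107 ≈ 1.6343e-5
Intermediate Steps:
E = -50783881/46188351 (E = 13690*(-1/37521) + 24417*(-1/33237) = -13690/37521 - 2713/3693 = -50783881/46188351 ≈ -1.0995)
1/(61188 + E) = 1/(61188 - 50783881/46188351) = 1/(2826122037107/46188351) = 46188351/2826122037107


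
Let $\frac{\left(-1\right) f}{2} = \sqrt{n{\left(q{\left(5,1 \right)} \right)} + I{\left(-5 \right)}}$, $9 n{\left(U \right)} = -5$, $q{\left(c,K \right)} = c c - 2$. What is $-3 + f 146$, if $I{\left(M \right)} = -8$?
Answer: $-3 - \frac{292 i \sqrt{77}}{3} \approx -3.0 - 854.1 i$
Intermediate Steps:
$q{\left(c,K \right)} = -2 + c^{2}$ ($q{\left(c,K \right)} = c^{2} - 2 = -2 + c^{2}$)
$n{\left(U \right)} = - \frac{5}{9}$ ($n{\left(U \right)} = \frac{1}{9} \left(-5\right) = - \frac{5}{9}$)
$f = - \frac{2 i \sqrt{77}}{3}$ ($f = - 2 \sqrt{- \frac{5}{9} - 8} = - 2 \sqrt{- \frac{77}{9}} = - 2 \frac{i \sqrt{77}}{3} = - \frac{2 i \sqrt{77}}{3} \approx - 5.85 i$)
$-3 + f 146 = -3 + - \frac{2 i \sqrt{77}}{3} \cdot 146 = -3 - \frac{292 i \sqrt{77}}{3}$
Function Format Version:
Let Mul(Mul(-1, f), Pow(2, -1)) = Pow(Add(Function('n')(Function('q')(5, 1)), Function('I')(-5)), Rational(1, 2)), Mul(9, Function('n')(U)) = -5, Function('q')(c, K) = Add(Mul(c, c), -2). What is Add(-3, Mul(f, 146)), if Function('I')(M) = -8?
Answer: Add(-3, Mul(Rational(-292, 3), I, Pow(77, Rational(1, 2)))) ≈ Add(-3.0000, Mul(-854.10, I))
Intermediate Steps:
Function('q')(c, K) = Add(-2, Pow(c, 2)) (Function('q')(c, K) = Add(Pow(c, 2), -2) = Add(-2, Pow(c, 2)))
Function('n')(U) = Rational(-5, 9) (Function('n')(U) = Mul(Rational(1, 9), -5) = Rational(-5, 9))
f = Mul(Rational(-2, 3), I, Pow(77, Rational(1, 2))) (f = Mul(-2, Pow(Add(Rational(-5, 9), -8), Rational(1, 2))) = Mul(-2, Pow(Rational(-77, 9), Rational(1, 2))) = Mul(-2, Mul(Rational(1, 3), I, Pow(77, Rational(1, 2)))) = Mul(Rational(-2, 3), I, Pow(77, Rational(1, 2))) ≈ Mul(-5.8500, I))
Add(-3, Mul(f, 146)) = Add(-3, Mul(Mul(Rational(-2, 3), I, Pow(77, Rational(1, 2))), 146)) = Add(-3, Mul(Rational(-292, 3), I, Pow(77, Rational(1, 2))))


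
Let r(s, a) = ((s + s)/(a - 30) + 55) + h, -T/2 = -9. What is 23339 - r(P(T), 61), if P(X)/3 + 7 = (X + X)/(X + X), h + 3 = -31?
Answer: 722894/31 ≈ 23319.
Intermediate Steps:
h = -34 (h = -3 - 31 = -34)
T = 18 (T = -2*(-9) = 18)
P(X) = -18 (P(X) = -21 + 3*((X + X)/(X + X)) = -21 + 3*((2*X)/((2*X))) = -21 + 3*((2*X)*(1/(2*X))) = -21 + 3*1 = -21 + 3 = -18)
r(s, a) = 21 + 2*s/(-30 + a) (r(s, a) = ((s + s)/(a - 30) + 55) - 34 = ((2*s)/(-30 + a) + 55) - 34 = (2*s/(-30 + a) + 55) - 34 = (55 + 2*s/(-30 + a)) - 34 = 21 + 2*s/(-30 + a))
23339 - r(P(T), 61) = 23339 - (-630 + 2*(-18) + 21*61)/(-30 + 61) = 23339 - (-630 - 36 + 1281)/31 = 23339 - 615/31 = 722894/31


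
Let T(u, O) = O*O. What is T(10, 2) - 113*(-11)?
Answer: 1247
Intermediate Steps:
T(u, O) = O²
T(10, 2) - 113*(-11) = 2² - 113*(-11) = 4 + 1243 = 1247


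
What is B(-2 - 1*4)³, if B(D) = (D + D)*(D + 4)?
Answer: 13824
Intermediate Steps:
B(D) = 2*D*(4 + D) (B(D) = (2*D)*(4 + D) = 2*D*(4 + D))
B(-2 - 1*4)³ = (2*(-2 - 1*4)*(4 + (-2 - 1*4)))³ = (2*(-2 - 4)*(4 + (-2 - 4)))³ = (2*(-6)*(4 - 6))³ = (2*(-6)*(-2))³ = 24³ = 13824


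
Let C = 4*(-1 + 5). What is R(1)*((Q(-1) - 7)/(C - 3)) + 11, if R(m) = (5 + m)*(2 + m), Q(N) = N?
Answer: -1/13 ≈ -0.076923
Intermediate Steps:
C = 16 (C = 4*4 = 16)
R(m) = (2 + m)*(5 + m)
R(1)*((Q(-1) - 7)/(C - 3)) + 11 = (10 + 1**2 + 7*1)*((-1 - 7)/(16 - 3)) + 11 = (10 + 1 + 7)*(-8/13) + 11 = 18*(-8*1/13) + 11 = 18*(-8/13) + 11 = -144/13 + 11 = -1/13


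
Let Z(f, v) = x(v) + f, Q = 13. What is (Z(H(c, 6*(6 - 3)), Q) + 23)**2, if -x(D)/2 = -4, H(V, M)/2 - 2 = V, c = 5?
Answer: 2025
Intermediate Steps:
H(V, M) = 4 + 2*V
x(D) = 8 (x(D) = -2*(-4) = 8)
Z(f, v) = 8 + f
(Z(H(c, 6*(6 - 3)), Q) + 23)**2 = ((8 + (4 + 2*5)) + 23)**2 = ((8 + (4 + 10)) + 23)**2 = ((8 + 14) + 23)**2 = (22 + 23)**2 = 45**2 = 2025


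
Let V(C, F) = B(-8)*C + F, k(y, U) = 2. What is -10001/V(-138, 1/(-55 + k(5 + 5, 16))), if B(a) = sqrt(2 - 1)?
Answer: 530053/7315 ≈ 72.461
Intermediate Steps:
B(a) = 1 (B(a) = sqrt(1) = 1)
V(C, F) = C + F (V(C, F) = 1*C + F = C + F)
-10001/V(-138, 1/(-55 + k(5 + 5, 16))) = -10001/(-138 + 1/(-55 + 2)) = -10001/(-138 + 1/(-53)) = -10001/(-138 - 1/53) = -10001/(-7315/53) = -10001*(-53/7315) = 530053/7315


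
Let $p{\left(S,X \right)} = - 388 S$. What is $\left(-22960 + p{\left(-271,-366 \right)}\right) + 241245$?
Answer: $323433$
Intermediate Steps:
$\left(-22960 + p{\left(-271,-366 \right)}\right) + 241245 = \left(-22960 - -105148\right) + 241245 = \left(-22960 + 105148\right) + 241245 = 82188 + 241245 = 323433$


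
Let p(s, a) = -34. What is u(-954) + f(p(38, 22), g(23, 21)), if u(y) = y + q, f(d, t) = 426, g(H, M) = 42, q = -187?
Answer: -715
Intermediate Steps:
u(y) = -187 + y (u(y) = y - 187 = -187 + y)
u(-954) + f(p(38, 22), g(23, 21)) = (-187 - 954) + 426 = -1141 + 426 = -715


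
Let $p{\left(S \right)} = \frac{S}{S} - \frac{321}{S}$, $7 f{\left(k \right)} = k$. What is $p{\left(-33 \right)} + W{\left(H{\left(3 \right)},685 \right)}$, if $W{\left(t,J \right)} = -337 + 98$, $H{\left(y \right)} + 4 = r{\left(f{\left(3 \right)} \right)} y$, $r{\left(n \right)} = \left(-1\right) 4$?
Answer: $- \frac{2511}{11} \approx -228.27$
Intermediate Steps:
$f{\left(k \right)} = \frac{k}{7}$
$r{\left(n \right)} = -4$
$p{\left(S \right)} = 1 - \frac{321}{S}$
$H{\left(y \right)} = -4 - 4 y$
$W{\left(t,J \right)} = -239$
$p{\left(-33 \right)} + W{\left(H{\left(3 \right)},685 \right)} = \frac{-321 - 33}{-33} - 239 = \left(- \frac{1}{33}\right) \left(-354\right) - 239 = \frac{118}{11} - 239 = - \frac{2511}{11}$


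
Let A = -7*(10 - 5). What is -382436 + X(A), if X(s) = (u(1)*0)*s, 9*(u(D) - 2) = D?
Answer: -382436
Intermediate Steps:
u(D) = 2 + D/9
A = -35 (A = -7*5 = -35)
X(s) = 0 (X(s) = ((2 + (⅑)*1)*0)*s = ((2 + ⅑)*0)*s = ((19/9)*0)*s = 0*s = 0)
-382436 + X(A) = -382436 + 0 = -382436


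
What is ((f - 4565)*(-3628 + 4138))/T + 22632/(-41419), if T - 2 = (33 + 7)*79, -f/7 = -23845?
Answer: 33621171658/1283989 ≈ 26185.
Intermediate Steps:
f = 166915 (f = -7*(-23845) = 166915)
T = 3162 (T = 2 + (33 + 7)*79 = 2 + 40*79 = 2 + 3160 = 3162)
((f - 4565)*(-3628 + 4138))/T + 22632/(-41419) = ((166915 - 4565)*(-3628 + 4138))/3162 + 22632/(-41419) = (162350*510)*(1/3162) + 22632*(-1/41419) = 82798500*(1/3162) - 22632/41419 = 811750/31 - 22632/41419 = 33621171658/1283989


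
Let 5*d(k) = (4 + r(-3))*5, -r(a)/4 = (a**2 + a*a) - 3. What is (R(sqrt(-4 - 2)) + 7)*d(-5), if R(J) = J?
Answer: -392 - 56*I*sqrt(6) ≈ -392.0 - 137.17*I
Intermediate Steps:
r(a) = 12 - 8*a**2 (r(a) = -4*((a**2 + a*a) - 3) = -4*((a**2 + a**2) - 3) = -4*(2*a**2 - 3) = -4*(-3 + 2*a**2) = 12 - 8*a**2)
d(k) = -56 (d(k) = ((4 + (12 - 8*(-3)**2))*5)/5 = ((4 + (12 - 8*9))*5)/5 = ((4 + (12 - 72))*5)/5 = ((4 - 60)*5)/5 = (-56*5)/5 = (1/5)*(-280) = -56)
(R(sqrt(-4 - 2)) + 7)*d(-5) = (sqrt(-4 - 2) + 7)*(-56) = (sqrt(-6) + 7)*(-56) = (I*sqrt(6) + 7)*(-56) = (7 + I*sqrt(6))*(-56) = -392 - 56*I*sqrt(6)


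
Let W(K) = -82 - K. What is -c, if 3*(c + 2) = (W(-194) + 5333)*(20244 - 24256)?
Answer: 7281782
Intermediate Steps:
c = -7281782 (c = -2 + (((-82 - 1*(-194)) + 5333)*(20244 - 24256))/3 = -2 + (((-82 + 194) + 5333)*(-4012))/3 = -2 + ((112 + 5333)*(-4012))/3 = -2 + (5445*(-4012))/3 = -2 + (⅓)*(-21845340) = -2 - 7281780 = -7281782)
-c = -1*(-7281782) = 7281782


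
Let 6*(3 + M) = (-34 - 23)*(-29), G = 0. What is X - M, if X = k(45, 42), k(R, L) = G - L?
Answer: -629/2 ≈ -314.50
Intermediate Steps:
k(R, L) = -L (k(R, L) = 0 - L = -L)
X = -42 (X = -1*42 = -42)
M = 545/2 (M = -3 + ((-34 - 23)*(-29))/6 = -3 + (-57*(-29))/6 = -3 + (⅙)*1653 = -3 + 551/2 = 545/2 ≈ 272.50)
X - M = -42 - 1*545/2 = -42 - 545/2 = -629/2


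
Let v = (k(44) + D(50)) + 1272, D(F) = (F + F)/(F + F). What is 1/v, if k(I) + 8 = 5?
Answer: 1/1270 ≈ 0.00078740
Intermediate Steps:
k(I) = -3 (k(I) = -8 + 5 = -3)
D(F) = 1 (D(F) = (2*F)/((2*F)) = (2*F)*(1/(2*F)) = 1)
v = 1270 (v = (-3 + 1) + 1272 = -2 + 1272 = 1270)
1/v = 1/1270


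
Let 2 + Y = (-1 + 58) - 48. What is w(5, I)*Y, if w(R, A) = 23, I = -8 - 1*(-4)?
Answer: 161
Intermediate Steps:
Y = 7 (Y = -2 + ((-1 + 58) - 48) = -2 + (57 - 48) = -2 + 9 = 7)
I = -4 (I = -8 + 4 = -4)
w(5, I)*Y = 23*7 = 161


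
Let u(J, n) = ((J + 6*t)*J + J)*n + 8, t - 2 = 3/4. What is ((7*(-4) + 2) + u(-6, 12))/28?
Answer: -423/14 ≈ -30.214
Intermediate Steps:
t = 11/4 (t = 2 + 3/4 = 2 + 3*(¼) = 2 + ¾ = 11/4 ≈ 2.7500)
u(J, n) = 8 + n*(J + J*(33/2 + J)) (u(J, n) = ((J + 6*(11/4))*J + J)*n + 8 = ((J + 33/2)*J + J)*n + 8 = ((33/2 + J)*J + J)*n + 8 = (J*(33/2 + J) + J)*n + 8 = (J + J*(33/2 + J))*n + 8 = n*(J + J*(33/2 + J)) + 8 = 8 + n*(J + J*(33/2 + J)))
((7*(-4) + 2) + u(-6, 12))/28 = ((7*(-4) + 2) + (8 + 12*(-6)² + (35/2)*(-6)*12))/28 = ((-28 + 2) + (8 + 12*36 - 1260))/28 = (-26 + (8 + 432 - 1260))/28 = (-26 - 820)/28 = (1/28)*(-846) = -423/14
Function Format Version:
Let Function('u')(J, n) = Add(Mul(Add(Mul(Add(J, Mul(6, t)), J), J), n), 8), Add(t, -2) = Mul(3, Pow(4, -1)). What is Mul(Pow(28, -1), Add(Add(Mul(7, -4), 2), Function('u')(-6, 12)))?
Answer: Rational(-423, 14) ≈ -30.214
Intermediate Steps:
t = Rational(11, 4) (t = Add(2, Mul(3, Pow(4, -1))) = Add(2, Mul(3, Rational(1, 4))) = Add(2, Rational(3, 4)) = Rational(11, 4) ≈ 2.7500)
Function('u')(J, n) = Add(8, Mul(n, Add(J, Mul(J, Add(Rational(33, 2), J))))) (Function('u')(J, n) = Add(Mul(Add(Mul(Add(J, Mul(6, Rational(11, 4))), J), J), n), 8) = Add(Mul(Add(Mul(Add(J, Rational(33, 2)), J), J), n), 8) = Add(Mul(Add(Mul(Add(Rational(33, 2), J), J), J), n), 8) = Add(Mul(Add(Mul(J, Add(Rational(33, 2), J)), J), n), 8) = Add(Mul(Add(J, Mul(J, Add(Rational(33, 2), J))), n), 8) = Add(Mul(n, Add(J, Mul(J, Add(Rational(33, 2), J)))), 8) = Add(8, Mul(n, Add(J, Mul(J, Add(Rational(33, 2), J))))))
Mul(Pow(28, -1), Add(Add(Mul(7, -4), 2), Function('u')(-6, 12))) = Mul(Pow(28, -1), Add(Add(Mul(7, -4), 2), Add(8, Mul(12, Pow(-6, 2)), Mul(Rational(35, 2), -6, 12)))) = Mul(Rational(1, 28), Add(Add(-28, 2), Add(8, Mul(12, 36), -1260))) = Mul(Rational(1, 28), Add(-26, Add(8, 432, -1260))) = Mul(Rational(1, 28), Add(-26, -820)) = Mul(Rational(1, 28), -846) = Rational(-423, 14)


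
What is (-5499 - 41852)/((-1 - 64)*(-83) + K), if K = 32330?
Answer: -47351/37725 ≈ -1.2552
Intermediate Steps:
(-5499 - 41852)/((-1 - 64)*(-83) + K) = (-5499 - 41852)/((-1 - 64)*(-83) + 32330) = -47351/(-65*(-83) + 32330) = -47351/(5395 + 32330) = -47351/37725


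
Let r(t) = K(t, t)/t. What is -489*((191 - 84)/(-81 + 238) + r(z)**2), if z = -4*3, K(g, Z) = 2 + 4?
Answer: -286065/628 ≈ -455.52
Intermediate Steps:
K(g, Z) = 6
z = -12
r(t) = 6/t
-489*((191 - 84)/(-81 + 238) + r(z)**2) = -489*((191 - 84)/(-81 + 238) + (6/(-12))**2) = -489*(107/157 + (6*(-1/12))**2) = -489*(107*(1/157) + (-1/2)**2) = -489*(107/157 + 1/4) = -489*585/628 = -286065/628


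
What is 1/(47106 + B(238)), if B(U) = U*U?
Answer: 1/103750 ≈ 9.6385e-6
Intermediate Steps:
B(U) = U²
1/(47106 + B(238)) = 1/(47106 + 238²) = 1/(47106 + 56644) = 1/103750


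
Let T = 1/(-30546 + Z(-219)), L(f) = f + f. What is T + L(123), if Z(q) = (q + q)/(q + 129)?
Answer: 112696767/458117 ≈ 246.00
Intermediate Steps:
Z(q) = 2*q/(129 + q) (Z(q) = (2*q)/(129 + q) = 2*q/(129 + q))
L(f) = 2*f
T = -15/458117 (T = 1/(-30546 + 2*(-219)/(129 - 219)) = 1/(-30546 + 2*(-219)/(-90)) = 1/(-30546 + 2*(-219)*(-1/90)) = 1/(-30546 + 73/15) = 1/(-458117/15) = -15/458117 ≈ -3.2743e-5)
T + L(123) = -15/458117 + 2*123 = -15/458117 + 246 = 112696767/458117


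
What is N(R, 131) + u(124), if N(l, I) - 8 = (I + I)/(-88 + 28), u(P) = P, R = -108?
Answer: 3829/30 ≈ 127.63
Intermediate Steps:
N(l, I) = 8 - I/30 (N(l, I) = 8 + (I + I)/(-88 + 28) = 8 + (2*I)/(-60) = 8 + (2*I)*(-1/60) = 8 - I/30)
N(R, 131) + u(124) = (8 - 1/30*131) + 124 = (8 - 131/30) + 124 = 109/30 + 124 = 3829/30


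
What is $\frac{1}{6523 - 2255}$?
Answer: $\frac{1}{4268} \approx 0.0002343$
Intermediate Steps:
$\frac{1}{6523 - 2255} = \frac{1}{4268}$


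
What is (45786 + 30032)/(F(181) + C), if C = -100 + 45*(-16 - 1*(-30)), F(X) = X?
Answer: 75818/711 ≈ 106.64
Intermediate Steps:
C = 530 (C = -100 + 45*(-16 + 30) = -100 + 45*14 = -100 + 630 = 530)
(45786 + 30032)/(F(181) + C) = (45786 + 30032)/(181 + 530) = 75818/711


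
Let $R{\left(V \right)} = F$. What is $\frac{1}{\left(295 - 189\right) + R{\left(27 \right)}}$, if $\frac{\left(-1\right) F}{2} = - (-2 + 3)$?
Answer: $\frac{1}{108} \approx 0.0092593$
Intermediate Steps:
$F = 2$ ($F = - 2 \left(- (-2 + 3)\right) = - 2 \left(\left(-1\right) 1\right) = \left(-2\right) \left(-1\right) = 2$)
$R{\left(V \right)} = 2$
$\frac{1}{\left(295 - 189\right) + R{\left(27 \right)}} = \frac{1}{\left(295 - 189\right) + 2} = \frac{1}{106 + 2} = \frac{1}{108}$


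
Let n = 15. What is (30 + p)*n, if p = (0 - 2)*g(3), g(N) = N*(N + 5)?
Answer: -270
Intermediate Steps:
g(N) = N*(5 + N)
p = -48 (p = (0 - 2)*(3*(5 + 3)) = -6*8 = -2*24 = -48)
(30 + p)*n = (30 - 48)*15 = -18*15 = -270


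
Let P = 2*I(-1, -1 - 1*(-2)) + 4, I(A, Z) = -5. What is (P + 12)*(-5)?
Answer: -30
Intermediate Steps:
P = -6 (P = 2*(-5) + 4 = -10 + 4 = -6)
(P + 12)*(-5) = (-6 + 12)*(-5) = 6*(-5) = -30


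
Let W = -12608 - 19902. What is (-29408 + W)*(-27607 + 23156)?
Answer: 275597018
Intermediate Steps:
W = -32510
(-29408 + W)*(-27607 + 23156) = (-29408 - 32510)*(-27607 + 23156) = -61918*(-4451) = 275597018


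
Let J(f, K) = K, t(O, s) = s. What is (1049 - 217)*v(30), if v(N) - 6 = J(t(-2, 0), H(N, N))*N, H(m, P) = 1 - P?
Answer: -718848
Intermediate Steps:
v(N) = 6 + N*(1 - N) (v(N) = 6 + (1 - N)*N = 6 + N*(1 - N))
(1049 - 217)*v(30) = (1049 - 217)*(6 - 1*30*(-1 + 30)) = 832*(6 - 1*30*29) = 832*(6 - 870) = 832*(-864) = -718848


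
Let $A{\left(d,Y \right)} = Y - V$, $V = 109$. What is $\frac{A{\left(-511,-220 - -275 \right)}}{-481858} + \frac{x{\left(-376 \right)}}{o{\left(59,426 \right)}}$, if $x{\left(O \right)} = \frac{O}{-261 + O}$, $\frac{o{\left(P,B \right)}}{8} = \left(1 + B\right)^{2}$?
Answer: $\frac{18622486}{165576064493} \approx 0.00011247$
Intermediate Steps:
$o{\left(P,B \right)} = 8 \left(1 + B\right)^{2}$
$A{\left(d,Y \right)} = -109 + Y$ ($A{\left(d,Y \right)} = Y - 109 = -109 + Y$)
$\frac{A{\left(-511,-220 - -275 \right)}}{-481858} + \frac{x{\left(-376 \right)}}{o{\left(59,426 \right)}} = \frac{-109 - -55}{-481858} + \frac{\left(-376\right) \frac{1}{-261 - 376}}{8 \left(1 + 426\right)^{2}} = \left(-109 + \left(-220 + 275\right)\right) \left(- \frac{1}{481858}\right) + \frac{\left(-376\right) \frac{1}{-637}}{8 \cdot 427^{2}} = \left(-109 + 55\right) \left(- \frac{1}{481858}\right) + \frac{\left(-376\right) \left(- \frac{1}{637}\right)}{8 \cdot 182329} = \left(-54\right) \left(- \frac{1}{481858}\right) + \frac{376}{637 \cdot 1458632} = \frac{27}{240929} + \frac{376}{637} \cdot \frac{1}{1458632} = \frac{27}{240929} + \frac{47}{116143573} = \frac{18622486}{165576064493}$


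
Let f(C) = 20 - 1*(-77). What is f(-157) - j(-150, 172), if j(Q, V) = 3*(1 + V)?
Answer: -422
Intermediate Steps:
j(Q, V) = 3 + 3*V
f(C) = 97 (f(C) = 20 + 77 = 97)
f(-157) - j(-150, 172) = 97 - (3 + 3*172) = 97 - (3 + 516) = 97 - 1*519 = 97 - 519 = -422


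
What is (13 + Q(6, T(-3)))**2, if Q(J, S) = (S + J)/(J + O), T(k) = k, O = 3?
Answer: 1600/9 ≈ 177.78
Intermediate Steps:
Q(J, S) = (J + S)/(3 + J) (Q(J, S) = (S + J)/(J + 3) = (J + S)/(3 + J))
(13 + Q(6, T(-3)))**2 = (13 + (6 - 3)/(3 + 6))**2 = (13 + 3/9)**2 = (13 + (1/9)*3)**2 = (13 + 1/3)**2 = (40/3)**2 = 1600/9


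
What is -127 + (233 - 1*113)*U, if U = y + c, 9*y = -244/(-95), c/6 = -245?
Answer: -10060087/57 ≈ -1.7649e+5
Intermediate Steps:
c = -1470 (c = 6*(-245) = -1470)
y = 244/855 (y = (-244/(-95))/9 = (-244*(-1/95))/9 = (⅑)*(244/95) = 244/855 ≈ 0.28538)
U = -1256606/855 (U = 244/855 - 1470 = -1256606/855 ≈ -1469.7)
-127 + (233 - 1*113)*U = -127 + (233 - 1*113)*(-1256606/855) = -127 + (233 - 113)*(-1256606/855) = -127 + 120*(-1256606/855) = -127 - 10052848/57 = -10060087/57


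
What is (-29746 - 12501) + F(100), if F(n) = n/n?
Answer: -42246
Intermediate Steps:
F(n) = 1
(-29746 - 12501) + F(100) = (-29746 - 12501) + 1 = -42247 + 1 = -42246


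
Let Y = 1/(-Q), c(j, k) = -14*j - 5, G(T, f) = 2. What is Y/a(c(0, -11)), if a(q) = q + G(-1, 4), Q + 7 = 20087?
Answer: 1/60240 ≈ 1.6600e-5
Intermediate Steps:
Q = 20080 (Q = -7 + 20087 = 20080)
c(j, k) = -5 - 14*j
Y = -1/20080 (Y = 1/(-1*20080) = 1/(-20080) = -1/20080 ≈ -4.9801e-5)
a(q) = 2 + q (a(q) = q + 2 = 2 + q)
Y/a(c(0, -11)) = -1/(20080*(2 + (-5 - 14*0))) = -1/(20080*(2 + (-5 + 0))) = -1/(20080*(2 - 5)) = -1/20080/(-3) = -1/20080*(-⅓) = 1/60240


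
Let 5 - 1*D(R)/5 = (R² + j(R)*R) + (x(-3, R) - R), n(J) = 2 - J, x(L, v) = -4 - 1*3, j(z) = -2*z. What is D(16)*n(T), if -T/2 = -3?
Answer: -5680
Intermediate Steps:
T = 6 (T = -2*(-3) = 6)
x(L, v) = -7 (x(L, v) = -4 - 3 = -7)
D(R) = 60 + 5*R + 5*R² (D(R) = 25 - 5*((R² + (-2*R)*R) + (-7 - R)) = 25 - 5*((R² - 2*R²) + (-7 - R)) = 25 - 5*(-R² + (-7 - R)) = 25 - 5*(-7 - R - R²) = 25 + (35 + 5*R + 5*R²) = 60 + 5*R + 5*R²)
D(16)*n(T) = (60 + 5*16 + 5*16²)*(2 - 1*6) = (60 + 80 + 5*256)*(2 - 6) = (60 + 80 + 1280)*(-4) = 1420*(-4) = -5680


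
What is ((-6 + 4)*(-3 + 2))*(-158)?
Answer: -316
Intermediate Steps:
((-6 + 4)*(-3 + 2))*(-158) = -2*(-1)*(-158) = 2*(-158) = -316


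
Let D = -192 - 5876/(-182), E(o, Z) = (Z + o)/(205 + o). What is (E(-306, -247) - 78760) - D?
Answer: -55566531/707 ≈ -78595.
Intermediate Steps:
E(o, Z) = (Z + o)/(205 + o)
D = -1118/7 (D = -192 - 5876*(-1)/182 = -192 - 26*(-113/91) = -192 + 226/7 = -1118/7 ≈ -159.71)
(E(-306, -247) - 78760) - D = ((-247 - 306)/(205 - 306) - 78760) - 1*(-1118/7) = (-553/(-101) - 78760) + 1118/7 = (-1/101*(-553) - 78760) + 1118/7 = (553/101 - 78760) + 1118/7 = -7954207/101 + 1118/7 = -55566531/707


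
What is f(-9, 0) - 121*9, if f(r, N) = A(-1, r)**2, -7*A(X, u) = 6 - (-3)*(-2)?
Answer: -1089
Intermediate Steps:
A(X, u) = 0 (A(X, u) = -(6 - (-3)*(-2))/7 = -(6 - 1*6)/7 = -(6 - 6)/7 = -1/7*0 = 0)
f(r, N) = 0 (f(r, N) = 0**2 = 0)
f(-9, 0) - 121*9 = 0 - 121*9 = 0 - 1089 = -1089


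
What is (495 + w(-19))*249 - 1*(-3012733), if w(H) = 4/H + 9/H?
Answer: 59580535/19 ≈ 3.1358e+6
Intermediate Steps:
w(H) = 13/H
(495 + w(-19))*249 - 1*(-3012733) = (495 + 13/(-19))*249 - 1*(-3012733) = (495 + 13*(-1/19))*249 + 3012733 = (495 - 13/19)*249 + 3012733 = (9392/19)*249 + 3012733 = 2338608/19 + 3012733 = 59580535/19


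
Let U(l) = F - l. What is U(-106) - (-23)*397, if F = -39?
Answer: 9198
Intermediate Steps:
U(l) = -39 - l
U(-106) - (-23)*397 = (-39 - 1*(-106)) - (-23)*397 = (-39 + 106) - 1*(-9131) = 67 + 9131 = 9198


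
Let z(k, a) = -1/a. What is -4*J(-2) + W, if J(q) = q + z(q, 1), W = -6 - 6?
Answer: 0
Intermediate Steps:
W = -12
J(q) = -1 + q (J(q) = q - 1/1 = q - 1*1 = q - 1 = -1 + q)
-4*J(-2) + W = -4*(-1 - 2) - 12 = -4*(-3) - 12 = 12 - 12 = 0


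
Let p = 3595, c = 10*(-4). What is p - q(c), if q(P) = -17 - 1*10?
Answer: 3622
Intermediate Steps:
c = -40
q(P) = -27 (q(P) = -17 - 10 = -27)
p - q(c) = 3595 - 1*(-27) = 3595 + 27 = 3622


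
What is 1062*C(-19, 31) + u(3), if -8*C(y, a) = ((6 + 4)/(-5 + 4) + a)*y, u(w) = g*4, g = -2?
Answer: 211837/4 ≈ 52959.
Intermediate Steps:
u(w) = -8 (u(w) = -2*4 = -8)
C(y, a) = -y*(-10 + a)/8 (C(y, a) = -((6 + 4)/(-5 + 4) + a)*y/8 = -(10/(-1) + a)*y/8 = -(10*(-1) + a)*y/8 = -(-10 + a)*y/8 = -y*(-10 + a)/8)
1062*C(-19, 31) + u(3) = 1062*((1/8)*(-19)*(10 - 1*31)) - 8 = 1062*((1/8)*(-19)*(10 - 31)) - 8 = 1062*((1/8)*(-19)*(-21)) - 8 = 1062*(399/8) - 8 = 211869/4 - 8 = 211837/4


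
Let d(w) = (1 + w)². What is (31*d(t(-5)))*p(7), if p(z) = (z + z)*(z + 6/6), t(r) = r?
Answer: 55552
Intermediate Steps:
p(z) = 2*z*(1 + z) (p(z) = (2*z)*(z + 6*(⅙)) = (2*z)*(z + 1) = (2*z)*(1 + z) = 2*z*(1 + z))
(31*d(t(-5)))*p(7) = (31*(1 - 5)²)*(2*7*(1 + 7)) = (31*(-4)²)*(2*7*8) = (31*16)*112 = 496*112 = 55552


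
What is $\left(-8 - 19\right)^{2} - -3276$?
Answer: $4005$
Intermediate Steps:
$\left(-8 - 19\right)^{2} - -3276 = \left(-27\right)^{2} + 3276 = 729 + 3276 = 4005$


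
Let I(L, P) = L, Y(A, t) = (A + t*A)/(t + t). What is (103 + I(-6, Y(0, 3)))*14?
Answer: 1358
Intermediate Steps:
Y(A, t) = (A + A*t)/(2*t) (Y(A, t) = (A + A*t)/((2*t)) = (A + A*t)*(1/(2*t)) = (A + A*t)/(2*t))
(103 + I(-6, Y(0, 3)))*14 = (103 - 6)*14 = 97*14 = 1358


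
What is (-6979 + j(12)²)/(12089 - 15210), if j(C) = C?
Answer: 6835/3121 ≈ 2.1900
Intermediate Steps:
(-6979 + j(12)²)/(12089 - 15210) = (-6979 + 12²)/(12089 - 15210) = (-6979 + 144)/(-3121) = -6835*(-1/3121) = 6835/3121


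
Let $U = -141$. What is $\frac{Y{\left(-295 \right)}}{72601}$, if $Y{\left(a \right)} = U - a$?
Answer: $\frac{154}{72601} \approx 0.0021212$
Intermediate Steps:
$Y{\left(a \right)} = -141 - a$
$\frac{Y{\left(-295 \right)}}{72601} = \frac{-141 - -295}{72601} = \left(-141 + 295\right) \frac{1}{72601} = 154 \cdot \frac{1}{72601} = \frac{154}{72601}$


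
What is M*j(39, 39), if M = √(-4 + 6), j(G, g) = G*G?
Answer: 1521*√2 ≈ 2151.0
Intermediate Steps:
j(G, g) = G²
M = √2 ≈ 1.4142
M*j(39, 39) = √2*39² = √2*1521 = 1521*√2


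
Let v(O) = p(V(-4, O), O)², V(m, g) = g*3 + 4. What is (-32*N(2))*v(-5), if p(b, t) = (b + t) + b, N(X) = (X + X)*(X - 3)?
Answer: 93312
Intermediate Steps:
V(m, g) = 4 + 3*g (V(m, g) = 3*g + 4 = 4 + 3*g)
N(X) = 2*X*(-3 + X) (N(X) = (2*X)*(-3 + X) = 2*X*(-3 + X))
p(b, t) = t + 2*b
v(O) = (8 + 7*O)² (v(O) = (O + 2*(4 + 3*O))² = (O + (8 + 6*O))² = (8 + 7*O)²)
(-32*N(2))*v(-5) = (-64*2*(-3 + 2))*(8 + 7*(-5))² = (-64*2*(-1))*(8 - 35)² = -32*(-4)*(-27)² = 128*729 = 93312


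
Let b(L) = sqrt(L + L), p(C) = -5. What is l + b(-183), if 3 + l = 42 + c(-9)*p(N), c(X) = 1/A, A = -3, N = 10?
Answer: 122/3 + I*sqrt(366) ≈ 40.667 + 19.131*I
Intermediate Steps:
c(X) = -1/3 (c(X) = 1/(-3) = -1/3)
b(L) = sqrt(2)*sqrt(L) (b(L) = sqrt(2*L) = sqrt(2)*sqrt(L))
l = 122/3 (l = -3 + (42 - 1/3*(-5)) = -3 + (42 + 5/3) = -3 + 131/3 = 122/3 ≈ 40.667)
l + b(-183) = 122/3 + sqrt(2)*sqrt(-183) = 122/3 + sqrt(2)*(I*sqrt(183)) = 122/3 + I*sqrt(366)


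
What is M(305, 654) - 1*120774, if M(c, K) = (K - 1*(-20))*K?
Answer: 320022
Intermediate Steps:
M(c, K) = K*(20 + K) (M(c, K) = (K + 20)*K = (20 + K)*K = K*(20 + K))
M(305, 654) - 1*120774 = 654*(20 + 654) - 1*120774 = 654*674 - 120774 = 440796 - 120774 = 320022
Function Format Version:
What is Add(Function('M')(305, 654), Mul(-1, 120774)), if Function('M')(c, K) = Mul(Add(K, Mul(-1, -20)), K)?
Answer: 320022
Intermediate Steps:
Function('M')(c, K) = Mul(K, Add(20, K)) (Function('M')(c, K) = Mul(Add(K, 20), K) = Mul(Add(20, K), K) = Mul(K, Add(20, K)))
Add(Function('M')(305, 654), Mul(-1, 120774)) = Add(Mul(654, Add(20, 654)), Mul(-1, 120774)) = Add(Mul(654, 674), -120774) = Add(440796, -120774) = 320022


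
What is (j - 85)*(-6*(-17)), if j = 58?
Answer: -2754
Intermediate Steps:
(j - 85)*(-6*(-17)) = (58 - 85)*(-6*(-17)) = -27*102 = -2754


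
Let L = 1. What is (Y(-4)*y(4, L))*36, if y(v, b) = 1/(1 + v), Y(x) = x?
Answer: -144/5 ≈ -28.800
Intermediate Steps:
(Y(-4)*y(4, L))*36 = -4/(1 + 4)*36 = -4/5*36 = -144/5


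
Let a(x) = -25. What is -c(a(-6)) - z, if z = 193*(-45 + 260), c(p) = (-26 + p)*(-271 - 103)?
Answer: -60569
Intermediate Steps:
c(p) = 9724 - 374*p (c(p) = (-26 + p)*(-374) = 9724 - 374*p)
z = 41495 (z = 193*215 = 41495)
-c(a(-6)) - z = -(9724 - 374*(-25)) - 1*41495 = -(9724 + 9350) - 41495 = -1*19074 - 41495 = -19074 - 41495 = -60569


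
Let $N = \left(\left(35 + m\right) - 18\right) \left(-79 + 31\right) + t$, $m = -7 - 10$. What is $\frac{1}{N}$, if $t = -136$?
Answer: $- \frac{1}{136} \approx -0.0073529$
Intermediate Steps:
$m = -17$
$N = -136$ ($N = \left(\left(35 - 17\right) - 18\right) \left(-79 + 31\right) - 136 = \left(18 - 18\right) \left(-48\right) - 136 = 0 \left(-48\right) - 136 = 0 - 136 = -136$)
$\frac{1}{N} = \frac{1}{-136} = - \frac{1}{136}$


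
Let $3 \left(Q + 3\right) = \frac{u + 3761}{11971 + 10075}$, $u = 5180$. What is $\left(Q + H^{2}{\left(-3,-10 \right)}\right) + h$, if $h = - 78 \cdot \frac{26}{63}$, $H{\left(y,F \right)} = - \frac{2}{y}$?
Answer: $- \frac{48070933}{1388898} \approx -34.611$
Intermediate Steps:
$Q = - \frac{189473}{66138}$ ($Q = -3 + \frac{\left(5180 + 3761\right) \frac{1}{11971 + 10075}}{3} = -3 + \frac{8941 \cdot \frac{1}{22046}}{3} = -3 + \frac{1}{3} \cdot \frac{8941}{22046} = -3 + \frac{8941}{66138} = - \frac{189473}{66138} \approx -2.8648$)
$h = - \frac{676}{21}$ ($h = - 78 \cdot 26 \cdot \frac{1}{63} = \left(-78\right) \frac{26}{63} = - \frac{676}{21} \approx -32.19$)
$\left(Q + H^{2}{\left(-3,-10 \right)}\right) + h = \left(- \frac{189473}{66138} + \left(- \frac{2}{-3}\right)^{2}\right) - \frac{676}{21} = \left(- \frac{189473}{66138} + \left(\left(-2\right) \left(- \frac{1}{3}\right)\right)^{2}\right) - \frac{676}{21} = \left(- \frac{189473}{66138} + \left(\frac{2}{3}\right)^{2}\right) - \frac{676}{21} = \left(- \frac{189473}{66138} + \frac{4}{9}\right) - \frac{676}{21} = - \frac{480235}{198414} - \frac{676}{21} = - \frac{48070933}{1388898}$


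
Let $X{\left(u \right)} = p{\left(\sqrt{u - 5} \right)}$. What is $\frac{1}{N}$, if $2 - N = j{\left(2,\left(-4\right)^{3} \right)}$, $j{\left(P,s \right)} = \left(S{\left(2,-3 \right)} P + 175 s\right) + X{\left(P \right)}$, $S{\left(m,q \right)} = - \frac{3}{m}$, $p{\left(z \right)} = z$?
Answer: $\frac{3735}{41850676} + \frac{i \sqrt{3}}{125552028} \approx 8.9246 \cdot 10^{-5} + 1.3795 \cdot 10^{-8} i$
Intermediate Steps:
$X{\left(u \right)} = \sqrt{-5 + u}$ ($X{\left(u \right)} = \sqrt{u - 5} = \sqrt{-5 + u}$)
$j{\left(P,s \right)} = \sqrt{-5 + P} + 175 s - \frac{3 P}{2}$ ($j{\left(P,s \right)} = \left(- \frac{3}{2} P + 175 s\right) + \sqrt{-5 + P} = \left(\left(-3\right) \frac{1}{2} P + 175 s\right) + \sqrt{-5 + P} = \left(- \frac{3 P}{2} + 175 s\right) + \sqrt{-5 + P} = \left(175 s - \frac{3 P}{2}\right) + \sqrt{-5 + P} = \sqrt{-5 + P} + 175 s - \frac{3 P}{2}$)
$N = 11205 - i \sqrt{3}$ ($N = 2 - \left(\sqrt{-5 + 2} + 175 \left(-4\right)^{3} - 3\right) = 2 - \left(\sqrt{-3} + 175 \left(-64\right) - 3\right) = 2 - \left(i \sqrt{3} - 11200 - 3\right) = 2 - \left(-11203 + i \sqrt{3}\right) = 2 + \left(11203 - i \sqrt{3}\right) = 11205 - i \sqrt{3} \approx 11205.0 - 1.732 i$)
$\frac{1}{N} = \frac{1}{11205 - i \sqrt{3}}$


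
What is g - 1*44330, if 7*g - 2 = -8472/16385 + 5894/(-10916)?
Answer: -27750731060411/626005310 ≈ -44330.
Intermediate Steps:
g = 84331889/626005310 (g = 2/7 + (-8472/16385 + 5894/(-10916))/7 = 2/7 + (-8472*1/16385 + 5894*(-1/10916))/7 = 2/7 + (-8472/16385 - 2947/5458)/7 = 2/7 + (1/7)*(-94526771/89429330) = 2/7 - 94526771/626005310 = 84331889/626005310 ≈ 0.13471)
g - 1*44330 = 84331889/626005310 - 1*44330 = 84331889/626005310 - 44330 = -27750731060411/626005310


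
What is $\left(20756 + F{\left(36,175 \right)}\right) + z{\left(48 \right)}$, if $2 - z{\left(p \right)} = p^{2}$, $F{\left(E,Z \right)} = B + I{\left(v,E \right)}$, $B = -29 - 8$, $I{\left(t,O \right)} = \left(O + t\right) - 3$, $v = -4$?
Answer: $18446$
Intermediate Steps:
$I{\left(t,O \right)} = -3 + O + t$
$B = -37$
$F{\left(E,Z \right)} = -44 + E$ ($F{\left(E,Z \right)} = -37 - \left(7 - E\right) = -37 + \left(-7 + E\right) = -44 + E$)
$z{\left(p \right)} = 2 - p^{2}$
$\left(20756 + F{\left(36,175 \right)}\right) + z{\left(48 \right)} = \left(20756 + \left(-44 + 36\right)\right) + \left(2 - 48^{2}\right) = \left(20756 - 8\right) + \left(2 - 2304\right) = 20748 + \left(2 - 2304\right) = 20748 - 2302 = 18446$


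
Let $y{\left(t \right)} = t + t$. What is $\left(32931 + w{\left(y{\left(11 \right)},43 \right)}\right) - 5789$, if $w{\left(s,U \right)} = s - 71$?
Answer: $27093$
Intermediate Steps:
$y{\left(t \right)} = 2 t$
$w{\left(s,U \right)} = -71 + s$ ($w{\left(s,U \right)} = s - 71 = -71 + s$)
$\left(32931 + w{\left(y{\left(11 \right)},43 \right)}\right) - 5789 = \left(32931 + \left(-71 + 2 \cdot 11\right)\right) - 5789 = \left(32931 + \left(-71 + 22\right)\right) - 5789 = \left(32931 - 49\right) - 5789 = 32882 - 5789 = 27093$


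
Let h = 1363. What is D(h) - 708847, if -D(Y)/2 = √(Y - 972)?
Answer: -708847 - 2*√391 ≈ -7.0889e+5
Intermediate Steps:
D(Y) = -2*√(-972 + Y) (D(Y) = -2*√(Y - 972) = -2*√(-972 + Y))
D(h) - 708847 = -2*√(-972 + 1363) - 708847 = -2*√391 - 708847 = -708847 - 2*√391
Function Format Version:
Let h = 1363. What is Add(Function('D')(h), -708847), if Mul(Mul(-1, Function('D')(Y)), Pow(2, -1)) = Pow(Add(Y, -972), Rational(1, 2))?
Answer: Add(-708847, Mul(-2, Pow(391, Rational(1, 2)))) ≈ -7.0889e+5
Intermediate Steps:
Function('D')(Y) = Mul(-2, Pow(Add(-972, Y), Rational(1, 2))) (Function('D')(Y) = Mul(-2, Pow(Add(Y, -972), Rational(1, 2))) = Mul(-2, Pow(Add(-972, Y), Rational(1, 2))))
Add(Function('D')(h), -708847) = Add(Mul(-2, Pow(Add(-972, 1363), Rational(1, 2))), -708847) = Add(Mul(-2, Pow(391, Rational(1, 2))), -708847) = Add(-708847, Mul(-2, Pow(391, Rational(1, 2))))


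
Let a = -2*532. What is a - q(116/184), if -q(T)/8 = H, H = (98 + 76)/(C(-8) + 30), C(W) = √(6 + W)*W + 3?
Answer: -1248952/1217 + 11136*I*√2/1217 ≈ -1026.3 + 12.941*I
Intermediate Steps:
C(W) = 3 + W*√(6 + W) (C(W) = W*√(6 + W) + 3 = 3 + W*√(6 + W))
H = 174/(33 - 8*I*√2) (H = (98 + 76)/((3 - 8*√(6 - 8)) + 30) = 174/((3 - 8*I*√2) + 30) = 174/(33 - 8*I*√2) ≈ 4.7182 + 1.6176*I)
q(T) = -45936/1217 - 11136*I*√2/1217 (q(T) = -8*(5742/1217 + 1392*I*√2/1217) = -45936/1217 - 11136*I*√2/1217)
a = -1064
a - q(116/184) = -1064 - (-45936/1217 - 11136*I*√2/1217) = -1064 + (45936/1217 + 11136*I*√2/1217) = -1248952/1217 + 11136*I*√2/1217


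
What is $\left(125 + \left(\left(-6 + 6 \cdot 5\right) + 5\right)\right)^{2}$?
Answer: $23716$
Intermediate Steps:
$\left(125 + \left(\left(-6 + 6 \cdot 5\right) + 5\right)\right)^{2} = \left(125 + \left(\left(-6 + 30\right) + 5\right)\right)^{2} = \left(125 + \left(24 + 5\right)\right)^{2} = \left(125 + 29\right)^{2} = 154^{2} = 23716$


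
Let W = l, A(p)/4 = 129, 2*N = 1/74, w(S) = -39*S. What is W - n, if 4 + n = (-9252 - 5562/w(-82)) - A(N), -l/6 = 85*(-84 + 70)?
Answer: 9015023/533 ≈ 16914.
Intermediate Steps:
N = 1/148 (N = (½)/74 = (½)*(1/74) = 1/148 ≈ 0.0067568)
A(p) = 516 (A(p) = 4*129 = 516)
l = 7140 (l = -510*(-84 + 70) = -510*(-14) = -6*(-1190) = 7140)
W = 7140
n = -5209403/533 (n = -4 + ((-9252 - 5562/((-39*(-82)))) - 1*516) = -4 + ((-9252 - 5562/3198) - 516) = -4 + ((-9252 - 5562*1/3198) - 516) = -4 + ((-9252 - 927/533) - 516) = -4 + (-4932243/533 - 516) = -4 - 5207271/533 = -5209403/533 ≈ -9773.7)
W - n = 7140 - 1*(-5209403/533) = 7140 + 5209403/533 = 9015023/533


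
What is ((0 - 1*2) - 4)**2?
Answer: 36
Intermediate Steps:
((0 - 1*2) - 4)**2 = ((0 - 2) - 4)**2 = (-2 - 4)**2 = (-6)**2 = 36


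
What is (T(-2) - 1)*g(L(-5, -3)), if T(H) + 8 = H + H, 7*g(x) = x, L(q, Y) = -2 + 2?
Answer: 0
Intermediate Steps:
L(q, Y) = 0
g(x) = x/7
T(H) = -8 + 2*H (T(H) = -8 + (H + H) = -8 + 2*H)
(T(-2) - 1)*g(L(-5, -3)) = ((-8 + 2*(-2)) - 1)*((⅐)*0) = ((-8 - 4) - 1)*0 = (-12 - 1)*0 = -13*0 = 0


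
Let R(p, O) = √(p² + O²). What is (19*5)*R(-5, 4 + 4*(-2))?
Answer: 95*√41 ≈ 608.30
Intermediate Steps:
R(p, O) = √(O² + p²)
(19*5)*R(-5, 4 + 4*(-2)) = (19*5)*√((4 + 4*(-2))² + (-5)²) = 95*√((4 - 8)² + 25) = 95*√((-4)² + 25) = 95*√(16 + 25) = 95*√41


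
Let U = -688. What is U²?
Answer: 473344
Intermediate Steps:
U² = (-688)² = 473344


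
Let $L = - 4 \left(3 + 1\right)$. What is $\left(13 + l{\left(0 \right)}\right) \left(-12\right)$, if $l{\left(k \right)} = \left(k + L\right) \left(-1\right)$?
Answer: $-348$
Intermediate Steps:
$L = -16$ ($L = \left(-4\right) 4 = -16$)
$l{\left(k \right)} = 16 - k$ ($l{\left(k \right)} = \left(k - 16\right) \left(-1\right) = \left(-16 + k\right) \left(-1\right) = 16 - k$)
$\left(13 + l{\left(0 \right)}\right) \left(-12\right) = \left(13 + \left(16 - 0\right)\right) \left(-12\right) = \left(13 + \left(16 + 0\right)\right) \left(-12\right) = \left(13 + 16\right) \left(-12\right) = 29 \left(-12\right) = -348$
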